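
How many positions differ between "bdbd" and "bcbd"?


Comparing "bdbd" and "bcbd" position by position:
  Position 0: 'b' vs 'b' => same
  Position 1: 'd' vs 'c' => DIFFER
  Position 2: 'b' vs 'b' => same
  Position 3: 'd' vs 'd' => same
Positions that differ: 1

1


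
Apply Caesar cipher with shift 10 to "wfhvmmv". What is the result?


Caesar cipher: shift "wfhvmmv" by 10
  'w' (pos 22) + 10 = pos 6 = 'g'
  'f' (pos 5) + 10 = pos 15 = 'p'
  'h' (pos 7) + 10 = pos 17 = 'r'
  'v' (pos 21) + 10 = pos 5 = 'f'
  'm' (pos 12) + 10 = pos 22 = 'w'
  'm' (pos 12) + 10 = pos 22 = 'w'
  'v' (pos 21) + 10 = pos 5 = 'f'
Result: gprfwwf

gprfwwf


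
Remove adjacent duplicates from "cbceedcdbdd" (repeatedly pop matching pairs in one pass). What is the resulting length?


Input: cbceedcdbdd
Stack-based adjacent duplicate removal:
  Read 'c': push. Stack: c
  Read 'b': push. Stack: cb
  Read 'c': push. Stack: cbc
  Read 'e': push. Stack: cbce
  Read 'e': matches stack top 'e' => pop. Stack: cbc
  Read 'd': push. Stack: cbcd
  Read 'c': push. Stack: cbcdc
  Read 'd': push. Stack: cbcdcd
  Read 'b': push. Stack: cbcdcdb
  Read 'd': push. Stack: cbcdcdbd
  Read 'd': matches stack top 'd' => pop. Stack: cbcdcdb
Final stack: "cbcdcdb" (length 7)

7


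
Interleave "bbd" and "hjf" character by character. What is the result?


Interleaving "bbd" and "hjf":
  Position 0: 'b' from first, 'h' from second => "bh"
  Position 1: 'b' from first, 'j' from second => "bj"
  Position 2: 'd' from first, 'f' from second => "df"
Result: bhbjdf

bhbjdf


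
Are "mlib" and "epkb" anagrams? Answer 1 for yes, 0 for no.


Strings: "mlib", "epkb"
Sorted first:  bilm
Sorted second: bekp
Differ at position 1: 'i' vs 'e' => not anagrams

0


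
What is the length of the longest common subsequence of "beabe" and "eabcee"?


LCS of "beabe" and "eabcee"
DP table:
           e    a    b    c    e    e
      0    0    0    0    0    0    0
  b   0    0    0    1    1    1    1
  e   0    1    1    1    1    2    2
  a   0    1    2    2    2    2    2
  b   0    1    2    3    3    3    3
  e   0    1    2    3    3    4    4
LCS length = dp[5][6] = 4

4


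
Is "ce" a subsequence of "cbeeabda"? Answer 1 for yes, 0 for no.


Check if "ce" is a subsequence of "cbeeabda"
Greedy scan:
  Position 0 ('c'): matches sub[0] = 'c'
  Position 1 ('b'): no match needed
  Position 2 ('e'): matches sub[1] = 'e'
  Position 3 ('e'): no match needed
  Position 4 ('a'): no match needed
  Position 5 ('b'): no match needed
  Position 6 ('d'): no match needed
  Position 7 ('a'): no match needed
All 2 characters matched => is a subsequence

1


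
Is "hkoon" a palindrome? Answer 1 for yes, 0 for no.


Input: hkoon
Reversed: nookh
  Compare pos 0 ('h') with pos 4 ('n'): MISMATCH
  Compare pos 1 ('k') with pos 3 ('o'): MISMATCH
Result: not a palindrome

0


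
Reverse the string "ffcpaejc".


Input: ffcpaejc
Reading characters right to left:
  Position 7: 'c'
  Position 6: 'j'
  Position 5: 'e'
  Position 4: 'a'
  Position 3: 'p'
  Position 2: 'c'
  Position 1: 'f'
  Position 0: 'f'
Reversed: cjeapcff

cjeapcff


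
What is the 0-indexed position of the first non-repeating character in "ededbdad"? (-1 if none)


Input: ededbdad
Character frequencies:
  'a': 1
  'b': 1
  'd': 4
  'e': 2
Scanning left to right for freq == 1:
  Position 0 ('e'): freq=2, skip
  Position 1 ('d'): freq=4, skip
  Position 2 ('e'): freq=2, skip
  Position 3 ('d'): freq=4, skip
  Position 4 ('b'): unique! => answer = 4

4


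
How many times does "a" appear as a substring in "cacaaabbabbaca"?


Searching for "a" in "cacaaabbabbaca"
Scanning each position:
  Position 0: "c" => no
  Position 1: "a" => MATCH
  Position 2: "c" => no
  Position 3: "a" => MATCH
  Position 4: "a" => MATCH
  Position 5: "a" => MATCH
  Position 6: "b" => no
  Position 7: "b" => no
  Position 8: "a" => MATCH
  Position 9: "b" => no
  Position 10: "b" => no
  Position 11: "a" => MATCH
  Position 12: "c" => no
  Position 13: "a" => MATCH
Total occurrences: 7

7


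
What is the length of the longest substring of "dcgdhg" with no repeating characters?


Input: "dcgdhg"
Sliding window (track last position of each char):
  Position 0 ('d'): window [0,0] length 1 -- new best
  Position 1 ('c'): window [0,1] length 2 -- new best
  Position 2 ('g'): window [0,2] length 3 -- new best
  Position 3 ('d'): repeat (last at 0), move window start to 1
  Position 3 ('d'): window [1,3] length 3
  Position 4 ('h'): window [1,4] length 4 -- new best
  Position 5 ('g'): repeat (last at 2), move window start to 3
  Position 5 ('g'): window [3,5] length 3
Longest substring with no repeats: "cgdh" with length 4

4


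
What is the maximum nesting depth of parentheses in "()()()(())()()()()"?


Input: "()()()(())()()()()"
Tracking depth:
  Position 0 '(': depth becomes 1
  Position 1 ')': depth becomes 0
  Position 2 '(': depth becomes 1
  Position 3 ')': depth becomes 0
  Position 4 '(': depth becomes 1
  Position 5 ')': depth becomes 0
  Position 6 '(': depth becomes 1
  Position 7 '(': depth becomes 2
  Position 8 ')': depth becomes 1
  Position 9 ')': depth becomes 0
  Position 10 '(': depth becomes 1
  Position 11 ')': depth becomes 0
  Position 12 '(': depth becomes 1
  Position 13 ')': depth becomes 0
  Position 14 '(': depth becomes 1
  Position 15 ')': depth becomes 0
  Position 16 '(': depth becomes 1
  Position 17 ')': depth becomes 0
Maximum depth reached: 2

2


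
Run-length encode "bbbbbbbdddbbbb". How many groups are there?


Input: bbbbbbbdddbbbb
Scanning for consecutive runs:
  Group 1: 'b' x 7 (positions 0-6)
  Group 2: 'd' x 3 (positions 7-9)
  Group 3: 'b' x 4 (positions 10-13)
Total groups: 3

3


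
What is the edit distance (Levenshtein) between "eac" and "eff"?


Computing edit distance: "eac" -> "eff"
DP table:
           e    f    f
      0    1    2    3
  e   1    0    1    2
  a   2    1    1    2
  c   3    2    2    2
Edit distance = dp[3][3] = 2

2


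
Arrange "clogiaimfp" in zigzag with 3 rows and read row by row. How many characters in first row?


Zigzag "clogiaimfp" into 3 rows:
Placing characters:
  'c' => row 0
  'l' => row 1
  'o' => row 2
  'g' => row 1
  'i' => row 0
  'a' => row 1
  'i' => row 2
  'm' => row 1
  'f' => row 0
  'p' => row 1
Rows:
  Row 0: "cif"
  Row 1: "lgamp"
  Row 2: "oi"
First row length: 3

3


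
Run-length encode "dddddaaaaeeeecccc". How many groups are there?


Input: dddddaaaaeeeecccc
Scanning for consecutive runs:
  Group 1: 'd' x 5 (positions 0-4)
  Group 2: 'a' x 4 (positions 5-8)
  Group 3: 'e' x 4 (positions 9-12)
  Group 4: 'c' x 4 (positions 13-16)
Total groups: 4

4


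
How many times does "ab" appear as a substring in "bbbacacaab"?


Searching for "ab" in "bbbacacaab"
Scanning each position:
  Position 0: "bb" => no
  Position 1: "bb" => no
  Position 2: "ba" => no
  Position 3: "ac" => no
  Position 4: "ca" => no
  Position 5: "ac" => no
  Position 6: "ca" => no
  Position 7: "aa" => no
  Position 8: "ab" => MATCH
Total occurrences: 1

1


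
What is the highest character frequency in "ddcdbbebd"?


Input: ddcdbbebd
Character counts:
  'b': 3
  'c': 1
  'd': 4
  'e': 1
Maximum frequency: 4

4


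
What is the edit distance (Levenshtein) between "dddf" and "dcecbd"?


Computing edit distance: "dddf" -> "dcecbd"
DP table:
           d    c    e    c    b    d
      0    1    2    3    4    5    6
  d   1    0    1    2    3    4    5
  d   2    1    1    2    3    4    4
  d   3    2    2    2    3    4    4
  f   4    3    3    3    3    4    5
Edit distance = dp[4][6] = 5

5


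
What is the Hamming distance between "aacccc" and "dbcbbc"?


Comparing "aacccc" and "dbcbbc" position by position:
  Position 0: 'a' vs 'd' => differ
  Position 1: 'a' vs 'b' => differ
  Position 2: 'c' vs 'c' => same
  Position 3: 'c' vs 'b' => differ
  Position 4: 'c' vs 'b' => differ
  Position 5: 'c' vs 'c' => same
Total differences (Hamming distance): 4

4


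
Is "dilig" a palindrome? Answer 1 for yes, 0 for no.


Input: dilig
Reversed: gilid
  Compare pos 0 ('d') with pos 4 ('g'): MISMATCH
  Compare pos 1 ('i') with pos 3 ('i'): match
Result: not a palindrome

0


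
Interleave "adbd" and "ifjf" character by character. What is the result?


Interleaving "adbd" and "ifjf":
  Position 0: 'a' from first, 'i' from second => "ai"
  Position 1: 'd' from first, 'f' from second => "df"
  Position 2: 'b' from first, 'j' from second => "bj"
  Position 3: 'd' from first, 'f' from second => "df"
Result: aidfbjdf

aidfbjdf


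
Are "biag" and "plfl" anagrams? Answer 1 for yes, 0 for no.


Strings: "biag", "plfl"
Sorted first:  abgi
Sorted second: fllp
Differ at position 0: 'a' vs 'f' => not anagrams

0


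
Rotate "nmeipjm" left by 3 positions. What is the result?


Input: "nmeipjm", rotate left by 3
First 3 characters: "nme"
Remaining characters: "ipjm"
Concatenate remaining + first: "ipjm" + "nme" = "ipjmnme"

ipjmnme


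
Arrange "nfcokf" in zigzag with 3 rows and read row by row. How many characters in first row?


Zigzag "nfcokf" into 3 rows:
Placing characters:
  'n' => row 0
  'f' => row 1
  'c' => row 2
  'o' => row 1
  'k' => row 0
  'f' => row 1
Rows:
  Row 0: "nk"
  Row 1: "fof"
  Row 2: "c"
First row length: 2

2


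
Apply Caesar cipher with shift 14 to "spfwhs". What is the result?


Caesar cipher: shift "spfwhs" by 14
  's' (pos 18) + 14 = pos 6 = 'g'
  'p' (pos 15) + 14 = pos 3 = 'd'
  'f' (pos 5) + 14 = pos 19 = 't'
  'w' (pos 22) + 14 = pos 10 = 'k'
  'h' (pos 7) + 14 = pos 21 = 'v'
  's' (pos 18) + 14 = pos 6 = 'g'
Result: gdtkvg

gdtkvg


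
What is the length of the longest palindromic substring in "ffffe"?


Input: "ffffe"
Checking substrings for palindromes:
  [0:4] "ffff" (len 4) => palindrome
  [0:3] "fff" (len 3) => palindrome
  [1:4] "fff" (len 3) => palindrome
  [0:2] "ff" (len 2) => palindrome
  [1:3] "ff" (len 2) => palindrome
  [2:4] "ff" (len 2) => palindrome
Longest palindromic substring: "ffff" with length 4

4


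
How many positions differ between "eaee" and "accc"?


Comparing "eaee" and "accc" position by position:
  Position 0: 'e' vs 'a' => DIFFER
  Position 1: 'a' vs 'c' => DIFFER
  Position 2: 'e' vs 'c' => DIFFER
  Position 3: 'e' vs 'c' => DIFFER
Positions that differ: 4

4


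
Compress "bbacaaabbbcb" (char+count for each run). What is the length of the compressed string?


Input: bbacaaabbbcb
Runs:
  'b' x 2 => "b2"
  'a' x 1 => "a1"
  'c' x 1 => "c1"
  'a' x 3 => "a3"
  'b' x 3 => "b3"
  'c' x 1 => "c1"
  'b' x 1 => "b1"
Compressed: "b2a1c1a3b3c1b1"
Compressed length: 14

14


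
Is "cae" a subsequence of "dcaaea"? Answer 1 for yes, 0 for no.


Check if "cae" is a subsequence of "dcaaea"
Greedy scan:
  Position 0 ('d'): no match needed
  Position 1 ('c'): matches sub[0] = 'c'
  Position 2 ('a'): matches sub[1] = 'a'
  Position 3 ('a'): no match needed
  Position 4 ('e'): matches sub[2] = 'e'
  Position 5 ('a'): no match needed
All 3 characters matched => is a subsequence

1


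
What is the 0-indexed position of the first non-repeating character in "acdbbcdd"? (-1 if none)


Input: acdbbcdd
Character frequencies:
  'a': 1
  'b': 2
  'c': 2
  'd': 3
Scanning left to right for freq == 1:
  Position 0 ('a'): unique! => answer = 0

0


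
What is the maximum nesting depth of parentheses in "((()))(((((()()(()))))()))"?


Input: "((()))(((((()()(()))))()))"
Tracking depth:
  Position 0 '(': depth becomes 1
  Position 1 '(': depth becomes 2
  Position 2 '(': depth becomes 3
  Position 3 ')': depth becomes 2
  Position 4 ')': depth becomes 1
  Position 5 ')': depth becomes 0
  Position 6 '(': depth becomes 1
  Position 7 '(': depth becomes 2
  Position 8 '(': depth becomes 3
  Position 9 '(': depth becomes 4
  Position 10 '(': depth becomes 5
  Position 11 '(': depth becomes 6
  Position 12 ')': depth becomes 5
  Position 13 '(': depth becomes 6
  Position 14 ')': depth becomes 5
  Position 15 '(': depth becomes 6
  Position 16 '(': depth becomes 7
  Position 17 ')': depth becomes 6
  Position 18 ')': depth becomes 5
  Position 19 ')': depth becomes 4
  Position 20 ')': depth becomes 3
  Position 21 ')': depth becomes 2
  Position 22 '(': depth becomes 3
  Position 23 ')': depth becomes 2
  Position 24 ')': depth becomes 1
  Position 25 ')': depth becomes 0
Maximum depth reached: 7

7


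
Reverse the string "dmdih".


Input: dmdih
Reading characters right to left:
  Position 4: 'h'
  Position 3: 'i'
  Position 2: 'd'
  Position 1: 'm'
  Position 0: 'd'
Reversed: hidmd

hidmd


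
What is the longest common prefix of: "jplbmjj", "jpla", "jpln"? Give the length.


Words: jplbmjj, jpla, jpln
  Position 0: all 'j' => match
  Position 1: all 'p' => match
  Position 2: all 'l' => match
  Position 3: ('b', 'a', 'n') => mismatch, stop
LCP = "jpl" (length 3)

3


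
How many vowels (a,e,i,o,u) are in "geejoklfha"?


Input: geejoklfha
Checking each character:
  'g' at position 0: consonant
  'e' at position 1: vowel (running total: 1)
  'e' at position 2: vowel (running total: 2)
  'j' at position 3: consonant
  'o' at position 4: vowel (running total: 3)
  'k' at position 5: consonant
  'l' at position 6: consonant
  'f' at position 7: consonant
  'h' at position 8: consonant
  'a' at position 9: vowel (running total: 4)
Total vowels: 4

4


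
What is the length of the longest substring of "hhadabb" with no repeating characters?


Input: "hhadabb"
Sliding window (track last position of each char):
  Position 0 ('h'): window [0,0] length 1 -- new best
  Position 1 ('h'): repeat (last at 0), move window start to 1
  Position 1 ('h'): window [1,1] length 1
  Position 2 ('a'): window [1,2] length 2 -- new best
  Position 3 ('d'): window [1,3] length 3 -- new best
  Position 4 ('a'): repeat (last at 2), move window start to 3
  Position 4 ('a'): window [3,4] length 2
  Position 5 ('b'): window [3,5] length 3
  Position 6 ('b'): repeat (last at 5), move window start to 6
  Position 6 ('b'): window [6,6] length 1
Longest substring with no repeats: "had" with length 3

3


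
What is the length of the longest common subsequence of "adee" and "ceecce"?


LCS of "adee" and "ceecce"
DP table:
           c    e    e    c    c    e
      0    0    0    0    0    0    0
  a   0    0    0    0    0    0    0
  d   0    0    0    0    0    0    0
  e   0    0    1    1    1    1    1
  e   0    0    1    2    2    2    2
LCS length = dp[4][6] = 2

2


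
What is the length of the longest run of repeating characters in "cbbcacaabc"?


Input: "cbbcacaabc"
Scanning for longest run:
  Position 1 ('b'): new char, reset run to 1
  Position 2 ('b'): continues run of 'b', length=2
  Position 3 ('c'): new char, reset run to 1
  Position 4 ('a'): new char, reset run to 1
  Position 5 ('c'): new char, reset run to 1
  Position 6 ('a'): new char, reset run to 1
  Position 7 ('a'): continues run of 'a', length=2
  Position 8 ('b'): new char, reset run to 1
  Position 9 ('c'): new char, reset run to 1
Longest run: 'b' with length 2

2


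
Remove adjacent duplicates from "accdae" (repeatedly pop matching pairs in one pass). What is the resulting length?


Input: accdae
Stack-based adjacent duplicate removal:
  Read 'a': push. Stack: a
  Read 'c': push. Stack: ac
  Read 'c': matches stack top 'c' => pop. Stack: a
  Read 'd': push. Stack: ad
  Read 'a': push. Stack: ada
  Read 'e': push. Stack: adae
Final stack: "adae" (length 4)

4


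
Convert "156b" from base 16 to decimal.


Input: "156b" in base 16
Positional expansion:
  Digit '1' (value 1) x 16^3 = 4096
  Digit '5' (value 5) x 16^2 = 1280
  Digit '6' (value 6) x 16^1 = 96
  Digit 'b' (value 11) x 16^0 = 11
Sum = 5483

5483


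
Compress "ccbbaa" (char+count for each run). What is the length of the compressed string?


Input: ccbbaa
Runs:
  'c' x 2 => "c2"
  'b' x 2 => "b2"
  'a' x 2 => "a2"
Compressed: "c2b2a2"
Compressed length: 6

6


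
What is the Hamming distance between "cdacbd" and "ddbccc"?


Comparing "cdacbd" and "ddbccc" position by position:
  Position 0: 'c' vs 'd' => differ
  Position 1: 'd' vs 'd' => same
  Position 2: 'a' vs 'b' => differ
  Position 3: 'c' vs 'c' => same
  Position 4: 'b' vs 'c' => differ
  Position 5: 'd' vs 'c' => differ
Total differences (Hamming distance): 4

4


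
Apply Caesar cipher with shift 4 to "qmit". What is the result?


Caesar cipher: shift "qmit" by 4
  'q' (pos 16) + 4 = pos 20 = 'u'
  'm' (pos 12) + 4 = pos 16 = 'q'
  'i' (pos 8) + 4 = pos 12 = 'm'
  't' (pos 19) + 4 = pos 23 = 'x'
Result: uqmx

uqmx


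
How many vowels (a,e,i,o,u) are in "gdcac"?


Input: gdcac
Checking each character:
  'g' at position 0: consonant
  'd' at position 1: consonant
  'c' at position 2: consonant
  'a' at position 3: vowel (running total: 1)
  'c' at position 4: consonant
Total vowels: 1

1


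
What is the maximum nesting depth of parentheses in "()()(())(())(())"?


Input: "()()(())(())(())"
Tracking depth:
  Position 0 '(': depth becomes 1
  Position 1 ')': depth becomes 0
  Position 2 '(': depth becomes 1
  Position 3 ')': depth becomes 0
  Position 4 '(': depth becomes 1
  Position 5 '(': depth becomes 2
  Position 6 ')': depth becomes 1
  Position 7 ')': depth becomes 0
  Position 8 '(': depth becomes 1
  Position 9 '(': depth becomes 2
  Position 10 ')': depth becomes 1
  Position 11 ')': depth becomes 0
  Position 12 '(': depth becomes 1
  Position 13 '(': depth becomes 2
  Position 14 ')': depth becomes 1
  Position 15 ')': depth becomes 0
Maximum depth reached: 2

2


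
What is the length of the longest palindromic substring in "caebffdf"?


Input: "caebffdf"
Checking substrings for palindromes:
  [5:8] "fdf" (len 3) => palindrome
  [4:6] "ff" (len 2) => palindrome
Longest palindromic substring: "fdf" with length 3

3


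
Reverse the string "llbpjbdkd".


Input: llbpjbdkd
Reading characters right to left:
  Position 8: 'd'
  Position 7: 'k'
  Position 6: 'd'
  Position 5: 'b'
  Position 4: 'j'
  Position 3: 'p'
  Position 2: 'b'
  Position 1: 'l'
  Position 0: 'l'
Reversed: dkdbjpbll

dkdbjpbll


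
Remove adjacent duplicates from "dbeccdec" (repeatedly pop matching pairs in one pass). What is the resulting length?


Input: dbeccdec
Stack-based adjacent duplicate removal:
  Read 'd': push. Stack: d
  Read 'b': push. Stack: db
  Read 'e': push. Stack: dbe
  Read 'c': push. Stack: dbec
  Read 'c': matches stack top 'c' => pop. Stack: dbe
  Read 'd': push. Stack: dbed
  Read 'e': push. Stack: dbede
  Read 'c': push. Stack: dbedec
Final stack: "dbedec" (length 6)

6


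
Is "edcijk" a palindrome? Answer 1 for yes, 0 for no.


Input: edcijk
Reversed: kjicde
  Compare pos 0 ('e') with pos 5 ('k'): MISMATCH
  Compare pos 1 ('d') with pos 4 ('j'): MISMATCH
  Compare pos 2 ('c') with pos 3 ('i'): MISMATCH
Result: not a palindrome

0


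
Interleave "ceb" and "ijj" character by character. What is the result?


Interleaving "ceb" and "ijj":
  Position 0: 'c' from first, 'i' from second => "ci"
  Position 1: 'e' from first, 'j' from second => "ej"
  Position 2: 'b' from first, 'j' from second => "bj"
Result: ciejbj

ciejbj


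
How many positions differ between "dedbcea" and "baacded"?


Comparing "dedbcea" and "baacded" position by position:
  Position 0: 'd' vs 'b' => DIFFER
  Position 1: 'e' vs 'a' => DIFFER
  Position 2: 'd' vs 'a' => DIFFER
  Position 3: 'b' vs 'c' => DIFFER
  Position 4: 'c' vs 'd' => DIFFER
  Position 5: 'e' vs 'e' => same
  Position 6: 'a' vs 'd' => DIFFER
Positions that differ: 6

6


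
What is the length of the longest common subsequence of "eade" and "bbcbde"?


LCS of "eade" and "bbcbde"
DP table:
           b    b    c    b    d    e
      0    0    0    0    0    0    0
  e   0    0    0    0    0    0    1
  a   0    0    0    0    0    0    1
  d   0    0    0    0    0    1    1
  e   0    0    0    0    0    1    2
LCS length = dp[4][6] = 2

2


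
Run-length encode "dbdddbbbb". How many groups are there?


Input: dbdddbbbb
Scanning for consecutive runs:
  Group 1: 'd' x 1 (positions 0-0)
  Group 2: 'b' x 1 (positions 1-1)
  Group 3: 'd' x 3 (positions 2-4)
  Group 4: 'b' x 4 (positions 5-8)
Total groups: 4

4


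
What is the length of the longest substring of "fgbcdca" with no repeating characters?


Input: "fgbcdca"
Sliding window (track last position of each char):
  Position 0 ('f'): window [0,0] length 1 -- new best
  Position 1 ('g'): window [0,1] length 2 -- new best
  Position 2 ('b'): window [0,2] length 3 -- new best
  Position 3 ('c'): window [0,3] length 4 -- new best
  Position 4 ('d'): window [0,4] length 5 -- new best
  Position 5 ('c'): repeat (last at 3), move window start to 4
  Position 5 ('c'): window [4,5] length 2
  Position 6 ('a'): window [4,6] length 3
Longest substring with no repeats: "fgbcd" with length 5

5


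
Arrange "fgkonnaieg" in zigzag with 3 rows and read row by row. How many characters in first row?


Zigzag "fgkonnaieg" into 3 rows:
Placing characters:
  'f' => row 0
  'g' => row 1
  'k' => row 2
  'o' => row 1
  'n' => row 0
  'n' => row 1
  'a' => row 2
  'i' => row 1
  'e' => row 0
  'g' => row 1
Rows:
  Row 0: "fne"
  Row 1: "gonig"
  Row 2: "ka"
First row length: 3

3


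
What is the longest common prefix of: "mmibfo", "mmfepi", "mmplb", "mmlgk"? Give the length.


Words: mmibfo, mmfepi, mmplb, mmlgk
  Position 0: all 'm' => match
  Position 1: all 'm' => match
  Position 2: ('i', 'f', 'p', 'l') => mismatch, stop
LCP = "mm" (length 2)

2


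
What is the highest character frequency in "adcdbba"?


Input: adcdbba
Character counts:
  'a': 2
  'b': 2
  'c': 1
  'd': 2
Maximum frequency: 2

2


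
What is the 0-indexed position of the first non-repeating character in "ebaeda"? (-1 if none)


Input: ebaeda
Character frequencies:
  'a': 2
  'b': 1
  'd': 1
  'e': 2
Scanning left to right for freq == 1:
  Position 0 ('e'): freq=2, skip
  Position 1 ('b'): unique! => answer = 1

1


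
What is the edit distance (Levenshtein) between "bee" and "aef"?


Computing edit distance: "bee" -> "aef"
DP table:
           a    e    f
      0    1    2    3
  b   1    1    2    3
  e   2    2    1    2
  e   3    3    2    2
Edit distance = dp[3][3] = 2

2


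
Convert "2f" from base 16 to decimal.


Input: "2f" in base 16
Positional expansion:
  Digit '2' (value 2) x 16^1 = 32
  Digit 'f' (value 15) x 16^0 = 15
Sum = 47

47


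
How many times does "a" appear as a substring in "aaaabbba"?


Searching for "a" in "aaaabbba"
Scanning each position:
  Position 0: "a" => MATCH
  Position 1: "a" => MATCH
  Position 2: "a" => MATCH
  Position 3: "a" => MATCH
  Position 4: "b" => no
  Position 5: "b" => no
  Position 6: "b" => no
  Position 7: "a" => MATCH
Total occurrences: 5

5


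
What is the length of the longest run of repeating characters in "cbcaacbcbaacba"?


Input: "cbcaacbcbaacba"
Scanning for longest run:
  Position 1 ('b'): new char, reset run to 1
  Position 2 ('c'): new char, reset run to 1
  Position 3 ('a'): new char, reset run to 1
  Position 4 ('a'): continues run of 'a', length=2
  Position 5 ('c'): new char, reset run to 1
  Position 6 ('b'): new char, reset run to 1
  Position 7 ('c'): new char, reset run to 1
  Position 8 ('b'): new char, reset run to 1
  Position 9 ('a'): new char, reset run to 1
  Position 10 ('a'): continues run of 'a', length=2
  Position 11 ('c'): new char, reset run to 1
  Position 12 ('b'): new char, reset run to 1
  Position 13 ('a'): new char, reset run to 1
Longest run: 'a' with length 2

2


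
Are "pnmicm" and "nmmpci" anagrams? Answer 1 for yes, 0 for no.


Strings: "pnmicm", "nmmpci"
Sorted first:  cimmnp
Sorted second: cimmnp
Sorted forms match => anagrams

1


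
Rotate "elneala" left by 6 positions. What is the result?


Input: "elneala", rotate left by 6
First 6 characters: "elneal"
Remaining characters: "a"
Concatenate remaining + first: "a" + "elneal" = "aelneal"

aelneal


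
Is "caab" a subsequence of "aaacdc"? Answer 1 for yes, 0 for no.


Check if "caab" is a subsequence of "aaacdc"
Greedy scan:
  Position 0 ('a'): no match needed
  Position 1 ('a'): no match needed
  Position 2 ('a'): no match needed
  Position 3 ('c'): matches sub[0] = 'c'
  Position 4 ('d'): no match needed
  Position 5 ('c'): no match needed
Only matched 1/4 characters => not a subsequence

0


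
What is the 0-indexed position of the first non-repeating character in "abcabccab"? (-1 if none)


Input: abcabccab
Character frequencies:
  'a': 3
  'b': 3
  'c': 3
Scanning left to right for freq == 1:
  Position 0 ('a'): freq=3, skip
  Position 1 ('b'): freq=3, skip
  Position 2 ('c'): freq=3, skip
  Position 3 ('a'): freq=3, skip
  Position 4 ('b'): freq=3, skip
  Position 5 ('c'): freq=3, skip
  Position 6 ('c'): freq=3, skip
  Position 7 ('a'): freq=3, skip
  Position 8 ('b'): freq=3, skip
  No unique character found => answer = -1

-1


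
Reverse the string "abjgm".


Input: abjgm
Reading characters right to left:
  Position 4: 'm'
  Position 3: 'g'
  Position 2: 'j'
  Position 1: 'b'
  Position 0: 'a'
Reversed: mgjba

mgjba


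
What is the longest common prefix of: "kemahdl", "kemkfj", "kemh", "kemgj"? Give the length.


Words: kemahdl, kemkfj, kemh, kemgj
  Position 0: all 'k' => match
  Position 1: all 'e' => match
  Position 2: all 'm' => match
  Position 3: ('a', 'k', 'h', 'g') => mismatch, stop
LCP = "kem" (length 3)

3


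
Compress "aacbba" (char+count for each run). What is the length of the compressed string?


Input: aacbba
Runs:
  'a' x 2 => "a2"
  'c' x 1 => "c1"
  'b' x 2 => "b2"
  'a' x 1 => "a1"
Compressed: "a2c1b2a1"
Compressed length: 8

8


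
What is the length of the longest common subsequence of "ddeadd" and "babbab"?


LCS of "ddeadd" and "babbab"
DP table:
           b    a    b    b    a    b
      0    0    0    0    0    0    0
  d   0    0    0    0    0    0    0
  d   0    0    0    0    0    0    0
  e   0    0    0    0    0    0    0
  a   0    0    1    1    1    1    1
  d   0    0    1    1    1    1    1
  d   0    0    1    1    1    1    1
LCS length = dp[6][6] = 1

1


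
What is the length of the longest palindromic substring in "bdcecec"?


Input: "bdcecec"
Checking substrings for palindromes:
  [2:7] "cecec" (len 5) => palindrome
  [2:5] "cec" (len 3) => palindrome
  [3:6] "ece" (len 3) => palindrome
  [4:7] "cec" (len 3) => palindrome
Longest palindromic substring: "cecec" with length 5

5


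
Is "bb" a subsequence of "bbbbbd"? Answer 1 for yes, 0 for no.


Check if "bb" is a subsequence of "bbbbbd"
Greedy scan:
  Position 0 ('b'): matches sub[0] = 'b'
  Position 1 ('b'): matches sub[1] = 'b'
  Position 2 ('b'): no match needed
  Position 3 ('b'): no match needed
  Position 4 ('b'): no match needed
  Position 5 ('d'): no match needed
All 2 characters matched => is a subsequence

1


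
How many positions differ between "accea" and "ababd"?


Comparing "accea" and "ababd" position by position:
  Position 0: 'a' vs 'a' => same
  Position 1: 'c' vs 'b' => DIFFER
  Position 2: 'c' vs 'a' => DIFFER
  Position 3: 'e' vs 'b' => DIFFER
  Position 4: 'a' vs 'd' => DIFFER
Positions that differ: 4

4


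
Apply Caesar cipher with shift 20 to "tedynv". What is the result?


Caesar cipher: shift "tedynv" by 20
  't' (pos 19) + 20 = pos 13 = 'n'
  'e' (pos 4) + 20 = pos 24 = 'y'
  'd' (pos 3) + 20 = pos 23 = 'x'
  'y' (pos 24) + 20 = pos 18 = 's'
  'n' (pos 13) + 20 = pos 7 = 'h'
  'v' (pos 21) + 20 = pos 15 = 'p'
Result: nyxshp

nyxshp


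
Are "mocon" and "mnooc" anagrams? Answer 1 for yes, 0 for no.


Strings: "mocon", "mnooc"
Sorted first:  cmnoo
Sorted second: cmnoo
Sorted forms match => anagrams

1


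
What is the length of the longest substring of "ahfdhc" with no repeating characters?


Input: "ahfdhc"
Sliding window (track last position of each char):
  Position 0 ('a'): window [0,0] length 1 -- new best
  Position 1 ('h'): window [0,1] length 2 -- new best
  Position 2 ('f'): window [0,2] length 3 -- new best
  Position 3 ('d'): window [0,3] length 4 -- new best
  Position 4 ('h'): repeat (last at 1), move window start to 2
  Position 4 ('h'): window [2,4] length 3
  Position 5 ('c'): window [2,5] length 4
Longest substring with no repeats: "ahfd" with length 4

4


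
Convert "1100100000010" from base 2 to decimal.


Input: "1100100000010" in base 2
Positional expansion:
  Digit '1' (value 1) x 2^12 = 4096
  Digit '1' (value 1) x 2^11 = 2048
  Digit '0' (value 0) x 2^10 = 0
  Digit '0' (value 0) x 2^9 = 0
  Digit '1' (value 1) x 2^8 = 256
  Digit '0' (value 0) x 2^7 = 0
  Digit '0' (value 0) x 2^6 = 0
  Digit '0' (value 0) x 2^5 = 0
  Digit '0' (value 0) x 2^4 = 0
  Digit '0' (value 0) x 2^3 = 0
  Digit '0' (value 0) x 2^2 = 0
  Digit '1' (value 1) x 2^1 = 2
  Digit '0' (value 0) x 2^0 = 0
Sum = 6402

6402


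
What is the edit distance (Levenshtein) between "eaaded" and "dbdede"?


Computing edit distance: "eaaded" -> "dbdede"
DP table:
           d    b    d    e    d    e
      0    1    2    3    4    5    6
  e   1    1    2    3    3    4    5
  a   2    2    2    3    4    4    5
  a   3    3    3    3    4    5    5
  d   4    3    4    3    4    4    5
  e   5    4    4    4    3    4    4
  d   6    5    5    4    4    3    4
Edit distance = dp[6][6] = 4

4


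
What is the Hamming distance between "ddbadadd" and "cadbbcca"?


Comparing "ddbadadd" and "cadbbcca" position by position:
  Position 0: 'd' vs 'c' => differ
  Position 1: 'd' vs 'a' => differ
  Position 2: 'b' vs 'd' => differ
  Position 3: 'a' vs 'b' => differ
  Position 4: 'd' vs 'b' => differ
  Position 5: 'a' vs 'c' => differ
  Position 6: 'd' vs 'c' => differ
  Position 7: 'd' vs 'a' => differ
Total differences (Hamming distance): 8

8


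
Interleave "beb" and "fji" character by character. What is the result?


Interleaving "beb" and "fji":
  Position 0: 'b' from first, 'f' from second => "bf"
  Position 1: 'e' from first, 'j' from second => "ej"
  Position 2: 'b' from first, 'i' from second => "bi"
Result: bfejbi

bfejbi


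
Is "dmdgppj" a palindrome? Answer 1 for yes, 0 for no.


Input: dmdgppj
Reversed: jppgdmd
  Compare pos 0 ('d') with pos 6 ('j'): MISMATCH
  Compare pos 1 ('m') with pos 5 ('p'): MISMATCH
  Compare pos 2 ('d') with pos 4 ('p'): MISMATCH
Result: not a palindrome

0


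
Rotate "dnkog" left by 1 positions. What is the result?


Input: "dnkog", rotate left by 1
First 1 characters: "d"
Remaining characters: "nkog"
Concatenate remaining + first: "nkog" + "d" = "nkogd"

nkogd


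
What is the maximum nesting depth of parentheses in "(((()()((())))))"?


Input: "(((()()((())))))"
Tracking depth:
  Position 0 '(': depth becomes 1
  Position 1 '(': depth becomes 2
  Position 2 '(': depth becomes 3
  Position 3 '(': depth becomes 4
  Position 4 ')': depth becomes 3
  Position 5 '(': depth becomes 4
  Position 6 ')': depth becomes 3
  Position 7 '(': depth becomes 4
  Position 8 '(': depth becomes 5
  Position 9 '(': depth becomes 6
  Position 10 ')': depth becomes 5
  Position 11 ')': depth becomes 4
  Position 12 ')': depth becomes 3
  Position 13 ')': depth becomes 2
  Position 14 ')': depth becomes 1
  Position 15 ')': depth becomes 0
Maximum depth reached: 6

6


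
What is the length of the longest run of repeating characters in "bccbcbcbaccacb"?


Input: "bccbcbcbaccacb"
Scanning for longest run:
  Position 1 ('c'): new char, reset run to 1
  Position 2 ('c'): continues run of 'c', length=2
  Position 3 ('b'): new char, reset run to 1
  Position 4 ('c'): new char, reset run to 1
  Position 5 ('b'): new char, reset run to 1
  Position 6 ('c'): new char, reset run to 1
  Position 7 ('b'): new char, reset run to 1
  Position 8 ('a'): new char, reset run to 1
  Position 9 ('c'): new char, reset run to 1
  Position 10 ('c'): continues run of 'c', length=2
  Position 11 ('a'): new char, reset run to 1
  Position 12 ('c'): new char, reset run to 1
  Position 13 ('b'): new char, reset run to 1
Longest run: 'c' with length 2

2


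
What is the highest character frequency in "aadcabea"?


Input: aadcabea
Character counts:
  'a': 4
  'b': 1
  'c': 1
  'd': 1
  'e': 1
Maximum frequency: 4

4


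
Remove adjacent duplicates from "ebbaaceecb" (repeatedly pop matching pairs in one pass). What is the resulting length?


Input: ebbaaceecb
Stack-based adjacent duplicate removal:
  Read 'e': push. Stack: e
  Read 'b': push. Stack: eb
  Read 'b': matches stack top 'b' => pop. Stack: e
  Read 'a': push. Stack: ea
  Read 'a': matches stack top 'a' => pop. Stack: e
  Read 'c': push. Stack: ec
  Read 'e': push. Stack: ece
  Read 'e': matches stack top 'e' => pop. Stack: ec
  Read 'c': matches stack top 'c' => pop. Stack: e
  Read 'b': push. Stack: eb
Final stack: "eb" (length 2)

2


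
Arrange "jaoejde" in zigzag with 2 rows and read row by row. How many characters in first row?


Zigzag "jaoejde" into 2 rows:
Placing characters:
  'j' => row 0
  'a' => row 1
  'o' => row 0
  'e' => row 1
  'j' => row 0
  'd' => row 1
  'e' => row 0
Rows:
  Row 0: "joje"
  Row 1: "aed"
First row length: 4

4


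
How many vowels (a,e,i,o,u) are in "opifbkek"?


Input: opifbkek
Checking each character:
  'o' at position 0: vowel (running total: 1)
  'p' at position 1: consonant
  'i' at position 2: vowel (running total: 2)
  'f' at position 3: consonant
  'b' at position 4: consonant
  'k' at position 5: consonant
  'e' at position 6: vowel (running total: 3)
  'k' at position 7: consonant
Total vowels: 3

3


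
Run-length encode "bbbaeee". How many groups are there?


Input: bbbaeee
Scanning for consecutive runs:
  Group 1: 'b' x 3 (positions 0-2)
  Group 2: 'a' x 1 (positions 3-3)
  Group 3: 'e' x 3 (positions 4-6)
Total groups: 3

3


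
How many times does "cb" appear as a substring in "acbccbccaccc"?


Searching for "cb" in "acbccbccaccc"
Scanning each position:
  Position 0: "ac" => no
  Position 1: "cb" => MATCH
  Position 2: "bc" => no
  Position 3: "cc" => no
  Position 4: "cb" => MATCH
  Position 5: "bc" => no
  Position 6: "cc" => no
  Position 7: "ca" => no
  Position 8: "ac" => no
  Position 9: "cc" => no
  Position 10: "cc" => no
Total occurrences: 2

2


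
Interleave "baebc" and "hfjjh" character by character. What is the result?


Interleaving "baebc" and "hfjjh":
  Position 0: 'b' from first, 'h' from second => "bh"
  Position 1: 'a' from first, 'f' from second => "af"
  Position 2: 'e' from first, 'j' from second => "ej"
  Position 3: 'b' from first, 'j' from second => "bj"
  Position 4: 'c' from first, 'h' from second => "ch"
Result: bhafejbjch

bhafejbjch


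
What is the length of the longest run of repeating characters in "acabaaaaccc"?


Input: "acabaaaaccc"
Scanning for longest run:
  Position 1 ('c'): new char, reset run to 1
  Position 2 ('a'): new char, reset run to 1
  Position 3 ('b'): new char, reset run to 1
  Position 4 ('a'): new char, reset run to 1
  Position 5 ('a'): continues run of 'a', length=2
  Position 6 ('a'): continues run of 'a', length=3
  Position 7 ('a'): continues run of 'a', length=4
  Position 8 ('c'): new char, reset run to 1
  Position 9 ('c'): continues run of 'c', length=2
  Position 10 ('c'): continues run of 'c', length=3
Longest run: 'a' with length 4

4


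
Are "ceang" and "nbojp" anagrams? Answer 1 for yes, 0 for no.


Strings: "ceang", "nbojp"
Sorted first:  acegn
Sorted second: bjnop
Differ at position 0: 'a' vs 'b' => not anagrams

0


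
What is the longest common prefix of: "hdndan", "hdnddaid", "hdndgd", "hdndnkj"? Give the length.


Words: hdndan, hdnddaid, hdndgd, hdndnkj
  Position 0: all 'h' => match
  Position 1: all 'd' => match
  Position 2: all 'n' => match
  Position 3: all 'd' => match
  Position 4: ('a', 'd', 'g', 'n') => mismatch, stop
LCP = "hdnd" (length 4)

4


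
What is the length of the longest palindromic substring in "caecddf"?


Input: "caecddf"
Checking substrings for palindromes:
  [4:6] "dd" (len 2) => palindrome
Longest palindromic substring: "dd" with length 2

2


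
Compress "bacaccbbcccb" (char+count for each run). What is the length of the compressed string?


Input: bacaccbbcccb
Runs:
  'b' x 1 => "b1"
  'a' x 1 => "a1"
  'c' x 1 => "c1"
  'a' x 1 => "a1"
  'c' x 2 => "c2"
  'b' x 2 => "b2"
  'c' x 3 => "c3"
  'b' x 1 => "b1"
Compressed: "b1a1c1a1c2b2c3b1"
Compressed length: 16

16


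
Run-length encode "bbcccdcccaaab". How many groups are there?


Input: bbcccdcccaaab
Scanning for consecutive runs:
  Group 1: 'b' x 2 (positions 0-1)
  Group 2: 'c' x 3 (positions 2-4)
  Group 3: 'd' x 1 (positions 5-5)
  Group 4: 'c' x 3 (positions 6-8)
  Group 5: 'a' x 3 (positions 9-11)
  Group 6: 'b' x 1 (positions 12-12)
Total groups: 6

6


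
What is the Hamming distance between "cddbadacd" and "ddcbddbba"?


Comparing "cddbadacd" and "ddcbddbba" position by position:
  Position 0: 'c' vs 'd' => differ
  Position 1: 'd' vs 'd' => same
  Position 2: 'd' vs 'c' => differ
  Position 3: 'b' vs 'b' => same
  Position 4: 'a' vs 'd' => differ
  Position 5: 'd' vs 'd' => same
  Position 6: 'a' vs 'b' => differ
  Position 7: 'c' vs 'b' => differ
  Position 8: 'd' vs 'a' => differ
Total differences (Hamming distance): 6

6


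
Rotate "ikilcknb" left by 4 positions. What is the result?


Input: "ikilcknb", rotate left by 4
First 4 characters: "ikil"
Remaining characters: "cknb"
Concatenate remaining + first: "cknb" + "ikil" = "cknbikil"

cknbikil


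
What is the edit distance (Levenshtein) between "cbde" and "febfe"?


Computing edit distance: "cbde" -> "febfe"
DP table:
           f    e    b    f    e
      0    1    2    3    4    5
  c   1    1    2    3    4    5
  b   2    2    2    2    3    4
  d   3    3    3    3    3    4
  e   4    4    3    4    4    3
Edit distance = dp[4][5] = 3

3


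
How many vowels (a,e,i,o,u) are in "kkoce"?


Input: kkoce
Checking each character:
  'k' at position 0: consonant
  'k' at position 1: consonant
  'o' at position 2: vowel (running total: 1)
  'c' at position 3: consonant
  'e' at position 4: vowel (running total: 2)
Total vowels: 2

2


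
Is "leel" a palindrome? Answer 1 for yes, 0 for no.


Input: leel
Reversed: leel
  Compare pos 0 ('l') with pos 3 ('l'): match
  Compare pos 1 ('e') with pos 2 ('e'): match
Result: palindrome

1


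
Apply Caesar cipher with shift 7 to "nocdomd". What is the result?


Caesar cipher: shift "nocdomd" by 7
  'n' (pos 13) + 7 = pos 20 = 'u'
  'o' (pos 14) + 7 = pos 21 = 'v'
  'c' (pos 2) + 7 = pos 9 = 'j'
  'd' (pos 3) + 7 = pos 10 = 'k'
  'o' (pos 14) + 7 = pos 21 = 'v'
  'm' (pos 12) + 7 = pos 19 = 't'
  'd' (pos 3) + 7 = pos 10 = 'k'
Result: uvjkvtk

uvjkvtk


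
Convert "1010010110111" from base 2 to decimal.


Input: "1010010110111" in base 2
Positional expansion:
  Digit '1' (value 1) x 2^12 = 4096
  Digit '0' (value 0) x 2^11 = 0
  Digit '1' (value 1) x 2^10 = 1024
  Digit '0' (value 0) x 2^9 = 0
  Digit '0' (value 0) x 2^8 = 0
  Digit '1' (value 1) x 2^7 = 128
  Digit '0' (value 0) x 2^6 = 0
  Digit '1' (value 1) x 2^5 = 32
  Digit '1' (value 1) x 2^4 = 16
  Digit '0' (value 0) x 2^3 = 0
  Digit '1' (value 1) x 2^2 = 4
  Digit '1' (value 1) x 2^1 = 2
  Digit '1' (value 1) x 2^0 = 1
Sum = 5303

5303


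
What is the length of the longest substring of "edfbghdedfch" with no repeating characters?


Input: "edfbghdedfch"
Sliding window (track last position of each char):
  Position 0 ('e'): window [0,0] length 1 -- new best
  Position 1 ('d'): window [0,1] length 2 -- new best
  Position 2 ('f'): window [0,2] length 3 -- new best
  Position 3 ('b'): window [0,3] length 4 -- new best
  Position 4 ('g'): window [0,4] length 5 -- new best
  Position 5 ('h'): window [0,5] length 6 -- new best
  Position 6 ('d'): repeat (last at 1), move window start to 2
  Position 6 ('d'): window [2,6] length 5
  Position 7 ('e'): window [2,7] length 6
  Position 8 ('d'): repeat (last at 6), move window start to 7
  Position 8 ('d'): window [7,8] length 2
  Position 9 ('f'): window [7,9] length 3
  Position 10 ('c'): window [7,10] length 4
  Position 11 ('h'): window [7,11] length 5
Longest substring with no repeats: "edfbgh" with length 6

6
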